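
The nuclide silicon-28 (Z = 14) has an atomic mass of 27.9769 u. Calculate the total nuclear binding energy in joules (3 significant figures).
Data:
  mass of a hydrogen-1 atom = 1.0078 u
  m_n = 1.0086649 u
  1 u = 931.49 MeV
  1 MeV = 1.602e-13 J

3.78e-11 J

With 14 protons and 14 neutrons (A = 28):
Σm = 14·m(¹H) + 14·m_n = 14.1092 + 14.1213086 = 28.2305086 u
Mass defect Δm = 28.2305086 − 27.9769 = 0.2536086 u
Binding energy = Δm·c² = 0.2536086 × 931.49 MeV/u = 236.234 MeV
In joules: 236.234 MeV × 1.602e-13 J/MeV = 3.7845e-11 J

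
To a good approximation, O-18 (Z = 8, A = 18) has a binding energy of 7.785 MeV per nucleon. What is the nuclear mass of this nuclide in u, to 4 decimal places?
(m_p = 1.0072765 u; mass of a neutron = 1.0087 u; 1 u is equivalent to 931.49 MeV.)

17.9948 u

Total binding energy = 18 × 7.785 = 140.130 MeV
Mass defect = 140.130 MeV / (931.49 MeV/u) = 0.150436 u
Constituent mass = 8(1.0072765) + 10(1.0087) = 18.1452120 u
Nuclear mass = 18.1452120 − 0.150436 = 17.9947760 u ≈ 17.9948 u (to 4 decimal places)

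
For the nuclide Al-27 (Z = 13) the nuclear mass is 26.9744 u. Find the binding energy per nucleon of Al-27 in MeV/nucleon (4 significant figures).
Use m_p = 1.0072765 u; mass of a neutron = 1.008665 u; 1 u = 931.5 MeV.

With 13 protons and 14 neutrons (A = 27):
Mass of separated nucleons = 13(1.0072765) + 14(1.008665) = 13.0945945 + 14.121310 = 27.2159045 u
Δm = 27.2159045 − 26.9744 = 0.2415045 u
Binding energy = Δm·c² = 0.2415045 × 931.5 MeV/u = 224.961 MeV
BE/A = 224.961 MeV / 27 = 8.332 MeV/nucleon

8.332 MeV/nucleon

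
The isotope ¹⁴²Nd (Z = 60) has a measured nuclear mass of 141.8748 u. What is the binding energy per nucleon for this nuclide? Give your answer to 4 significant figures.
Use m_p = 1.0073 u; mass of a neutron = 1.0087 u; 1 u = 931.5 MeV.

8.374 MeV/nucleon

Total constituent mass: 60 × 1.0073 + 82 × 1.0087 = 143.1514 u
The mass defect is 143.1514 − 141.8748 = 1.2766 u.
Converting to energy: 1.2766 u × 931.5 MeV/u = 1189.15 MeV
Per nucleon: 1189.15 / 142 = 8.374 MeV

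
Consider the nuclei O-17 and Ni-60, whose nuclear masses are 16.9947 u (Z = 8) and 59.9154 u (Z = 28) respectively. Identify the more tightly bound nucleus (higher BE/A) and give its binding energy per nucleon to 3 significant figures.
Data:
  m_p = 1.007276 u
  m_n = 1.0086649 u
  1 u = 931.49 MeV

Ni-60; 8.78 MeV/nucleon

O-17: Σm = 8(1.007276) + 9(1.0086649) = 17.1361921 u; Δm = 0.1414921 u; E_B = 131.80 MeV; E_B/A = 7.753 MeV
Ni-60: Σm = 28(1.007276) + 32(1.0086649) = 60.4810048 u; Δm = 0.5656048 u; E_B = 526.86 MeV; E_B/A = 8.781 MeV
Ni-60 has the higher binding energy per nucleon, so it is the more tightly bound nucleus.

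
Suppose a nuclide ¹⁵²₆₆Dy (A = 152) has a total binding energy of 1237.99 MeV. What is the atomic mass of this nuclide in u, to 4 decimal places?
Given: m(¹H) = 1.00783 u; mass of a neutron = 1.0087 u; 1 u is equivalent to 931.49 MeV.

151.9359 u

Mass defect = 1237.99 MeV / (931.49 MeV/u) = 1.329043 u
Constituent mass = 66(1.00783) + 86(1.0087) = 153.26498 u
Atomic mass = 153.26498 − 1.329043 = 151.935937 u ≈ 151.9359 u (to 4 decimal places)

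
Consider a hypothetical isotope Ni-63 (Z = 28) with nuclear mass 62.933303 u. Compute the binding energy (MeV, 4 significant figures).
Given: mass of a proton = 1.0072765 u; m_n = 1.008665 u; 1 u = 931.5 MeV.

With 28 protons and 35 neutrons (A = 63):
Mass of separated nucleons = 28(1.0072765) + 35(1.008665) = 28.2037420 + 35.303275 = 63.5070170 u
The mass defect is 63.5070170 − 62.933303 = 0.5737140 u.
E_B = 0.5737140 × 931.5 = 534.415 MeV

534.4 MeV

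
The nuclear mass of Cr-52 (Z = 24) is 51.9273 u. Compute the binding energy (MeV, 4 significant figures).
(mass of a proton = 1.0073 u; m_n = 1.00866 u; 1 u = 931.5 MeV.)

With 24 protons and 28 neutrons (A = 52):
Mass of separated nucleons = 24(1.0073) + 28(1.00866) = 24.1752 + 28.24248 = 52.41768 u
Mass defect Δm = 52.41768 − 51.9273 = 0.49038 u
E_B = 0.49038 × 931.5 = 456.789 MeV

456.8 MeV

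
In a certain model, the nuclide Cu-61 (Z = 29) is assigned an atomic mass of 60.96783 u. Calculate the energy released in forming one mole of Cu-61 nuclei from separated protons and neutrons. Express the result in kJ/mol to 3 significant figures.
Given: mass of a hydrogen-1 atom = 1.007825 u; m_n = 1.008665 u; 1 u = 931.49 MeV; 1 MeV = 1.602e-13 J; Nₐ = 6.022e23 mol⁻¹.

4.82e+10 kJ/mol

With 29 protons and 32 neutrons (A = 61):
Total constituent mass: 29 × 1.007825 + 32 × 1.008665 = 61.504205 u
Δm = 61.504205 − 60.96783 = 0.536375 u
Converting to energy: 0.536375 u × 931.49 MeV/u = 499.628 MeV
Per nucleus in joules: 499.628 MeV × 1.602e-13 J/MeV = 8.0040e-11 J
Per mole: 8.0040e-11 J × 6.022e23 mol⁻¹ = 4.8200e+13 J/mol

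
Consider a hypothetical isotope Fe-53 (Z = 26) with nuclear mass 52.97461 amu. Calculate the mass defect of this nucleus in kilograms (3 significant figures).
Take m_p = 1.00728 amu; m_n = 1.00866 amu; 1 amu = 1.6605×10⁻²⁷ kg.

7.45e-28 kg

With 26 protons and 27 neutrons (A = 53):
Total constituent mass: 26 × 1.00728 + 27 × 1.00866 = 53.42310 amu
Δm = 53.42310 − 52.97461 = 0.44849 amu
In SI units: 0.44849 amu × 1.6605×10⁻²⁷ kg/amu = 7.4472e-28 kg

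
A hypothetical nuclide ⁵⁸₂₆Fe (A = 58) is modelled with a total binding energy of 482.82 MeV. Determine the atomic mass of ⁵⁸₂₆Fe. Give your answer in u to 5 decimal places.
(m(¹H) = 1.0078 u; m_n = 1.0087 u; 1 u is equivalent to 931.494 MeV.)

57.96287 u

Mass defect = 482.82 MeV / (931.494 MeV/u) = 0.5183286 u
Constituent mass = 26(1.0078) + 32(1.0087) = 58.4812 u
Atomic mass = 58.4812 − 0.5183286 = 57.9628714 u ≈ 57.96287 u (to 5 decimal places)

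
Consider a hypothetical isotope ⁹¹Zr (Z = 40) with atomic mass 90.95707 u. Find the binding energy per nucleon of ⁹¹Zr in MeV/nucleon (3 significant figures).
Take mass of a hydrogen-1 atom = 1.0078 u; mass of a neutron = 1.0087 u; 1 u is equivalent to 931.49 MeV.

Σm = 40·m(¹H) + 51·m_n = 40.3120 + 51.4437 = 91.7557 u
The mass defect is 91.7557 − 90.95707 = 0.79863 u.
E_B = 0.79863 × 931.49 = 743.916 MeV
BE/A = 743.916 MeV / 91 = 8.1749 MeV/nucleon

8.17 MeV/nucleon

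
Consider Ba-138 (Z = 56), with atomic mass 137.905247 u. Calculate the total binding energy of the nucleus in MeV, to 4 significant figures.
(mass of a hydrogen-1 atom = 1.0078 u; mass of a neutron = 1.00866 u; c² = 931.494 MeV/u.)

The nucleus contains 56 protons and 138 − 56 = 82 neutrons.
Σm = 56·m(¹H) + 82·m_n = 56.4368 + 82.71012 = 139.14692 u
Δm = 139.14692 − 137.905247 = 1.241673 u
Converting to energy: 1.241673 u × 931.494 MeV/u = 1156.61 MeV

1157 MeV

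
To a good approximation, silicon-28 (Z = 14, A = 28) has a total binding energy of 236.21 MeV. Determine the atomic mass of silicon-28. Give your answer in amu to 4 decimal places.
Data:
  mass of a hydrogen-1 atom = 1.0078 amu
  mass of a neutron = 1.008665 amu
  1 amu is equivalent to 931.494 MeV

Mass defect = 236.21 MeV / (931.494 MeV/amu) = 0.253582 amu
Constituent mass = 14(1.0078) + 14(1.008665) = 28.230510 amu
Atomic mass = 28.230510 − 0.253582 = 27.976928 amu ≈ 27.9769 amu (to 4 decimal places)

27.9769 amu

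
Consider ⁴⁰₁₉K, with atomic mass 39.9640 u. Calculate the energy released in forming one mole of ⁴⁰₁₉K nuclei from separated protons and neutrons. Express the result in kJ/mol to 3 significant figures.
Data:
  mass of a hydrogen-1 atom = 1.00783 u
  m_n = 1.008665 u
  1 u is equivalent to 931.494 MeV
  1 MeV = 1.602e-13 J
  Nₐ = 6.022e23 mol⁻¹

Mass of separated nucleons = 19(1.00783) + 21(1.008665) = 19.14877 + 21.181965 = 40.330735 u
The mass defect is 40.330735 − 39.9640 = 0.366735 u.
E_B = 0.366735 × 931.494 = 341.611 MeV
Per nucleus in joules: 341.611 MeV × 1.602e-13 J/MeV = 5.4726e-11 J
Per mole: 5.4726e-11 J × 6.022e23 mol⁻¹ = 3.2956e+13 J/mol

3.30e+10 kJ/mol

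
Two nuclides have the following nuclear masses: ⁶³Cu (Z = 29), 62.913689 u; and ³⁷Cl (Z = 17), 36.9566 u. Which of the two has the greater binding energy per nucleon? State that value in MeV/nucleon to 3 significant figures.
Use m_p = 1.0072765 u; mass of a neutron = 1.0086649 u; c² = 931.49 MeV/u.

⁶³Cu; 8.75 MeV/nucleon

⁶³Cu: Σm = 29(1.0072765) + 34(1.0086649) = 63.5056251 u; Δm = 0.5919361 u; E_B = 551.38 MeV; E_B/A = 8.752 MeV
³⁷Cl: Σm = 17(1.0072765) + 20(1.0086649) = 37.2969985 u; Δm = 0.3403985 u; E_B = 317.08 MeV; E_B/A = 8.570 MeV
⁶³Cu has the higher binding energy per nucleon, so it is the more tightly bound nucleus.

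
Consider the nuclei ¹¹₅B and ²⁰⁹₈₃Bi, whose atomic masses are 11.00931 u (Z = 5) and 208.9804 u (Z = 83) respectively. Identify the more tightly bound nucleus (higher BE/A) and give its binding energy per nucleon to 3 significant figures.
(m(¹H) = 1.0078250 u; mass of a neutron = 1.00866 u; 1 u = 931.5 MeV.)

¹¹₅B: Σm = 5(1.0078250) + 6(1.00866) = 11.0910850 u; Δm = 0.0817750 u; E_B = 76.1734 MeV; E_B/A = 6.9249 MeV
²⁰⁹₈₃Bi: Σm = 83(1.0078250) + 126(1.00866) = 210.7406350 u; Δm = 1.7602350 u; E_B = 1639.7 MeV; E_B/A = 7.845 MeV
²⁰⁹₈₃Bi has the higher binding energy per nucleon, so it is the more tightly bound nucleus.

²⁰⁹₈₃Bi; 7.85 MeV/nucleon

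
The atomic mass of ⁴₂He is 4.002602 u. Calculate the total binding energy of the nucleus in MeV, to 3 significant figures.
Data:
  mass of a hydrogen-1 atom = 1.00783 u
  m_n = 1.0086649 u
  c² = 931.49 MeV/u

28.3 MeV

Z = 2, so N = A − Z = 4 − 2 = 2.
Mass of separated nucleons = 2(1.00783) + 2(1.0086649) = 2.01566 + 2.0173298 = 4.0329898 u
The mass defect is 4.0329898 − 4.002602 = 0.0303878 u.
Converting to energy: 0.0303878 u × 931.49 MeV/u = 28.3059 MeV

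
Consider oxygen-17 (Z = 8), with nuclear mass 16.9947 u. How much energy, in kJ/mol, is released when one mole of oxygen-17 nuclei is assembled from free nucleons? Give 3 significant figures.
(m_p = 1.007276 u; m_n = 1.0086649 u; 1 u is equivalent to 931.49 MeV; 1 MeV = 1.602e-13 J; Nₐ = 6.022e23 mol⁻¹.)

1.27e+10 kJ/mol

Σm = 8·m_p + 9·m_n = 8.058208 + 9.0779841 = 17.1361921 u
Mass defect Δm = 17.1361921 − 16.9947 = 0.1414921 u
Binding energy = Δm·c² = 0.1414921 × 931.49 MeV/u = 131.798 MeV
Per nucleus in joules: 131.798 MeV × 1.602e-13 J/MeV = 2.1114e-11 J
Per mole: 2.1114e-11 J × 6.022e23 mol⁻¹ = 1.2715e+13 J/mol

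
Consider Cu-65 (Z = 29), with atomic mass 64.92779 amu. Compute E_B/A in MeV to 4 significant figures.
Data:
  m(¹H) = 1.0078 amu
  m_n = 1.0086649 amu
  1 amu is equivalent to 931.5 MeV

8.747 MeV/nucleon

With 29 protons and 36 neutrons (A = 65):
Mass of separated nucleons = 29(1.0078) + 36(1.0086649) = 29.2262 + 36.3119364 = 65.5381364 amu
The mass defect is 65.5381364 − 64.92779 = 0.6103464 amu.
Converting to energy: 0.6103464 amu × 931.5 MeV/amu = 568.538 MeV
Dividing by A = 65 gives 8.747 MeV per nucleon.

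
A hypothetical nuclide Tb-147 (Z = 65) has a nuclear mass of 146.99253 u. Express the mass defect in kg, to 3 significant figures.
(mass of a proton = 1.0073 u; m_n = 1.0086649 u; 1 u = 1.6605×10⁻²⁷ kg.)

Total constituent mass: 65 × 1.0073 + 82 × 1.0086649 = 148.1850218 u
Δm = 148.1850218 − 146.99253 = 1.1924918 u
In SI units: 1.1924918 u × 1.6605×10⁻²⁷ kg/u = 1.9801e-27 kg

1.98e-27 kg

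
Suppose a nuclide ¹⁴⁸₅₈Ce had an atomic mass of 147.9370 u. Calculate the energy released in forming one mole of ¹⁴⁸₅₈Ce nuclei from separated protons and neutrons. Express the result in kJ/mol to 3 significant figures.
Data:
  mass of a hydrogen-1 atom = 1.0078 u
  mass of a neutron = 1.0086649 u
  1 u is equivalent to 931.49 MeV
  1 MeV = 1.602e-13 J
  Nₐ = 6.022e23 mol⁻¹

Total constituent mass: 58 × 1.0078 + 90 × 1.0086649 = 149.2322410 u
Δm = 149.2322410 − 147.9370 = 1.2952410 u
E_B = 1.2952410 × 931.49 = 1206.50 MeV
Per nucleus in joules: 1206.50 MeV × 1.602e-13 J/MeV = 1.9328e-10 J
Per mole: 1.9328e-10 J × 6.022e23 mol⁻¹ = 1.1639e+14 J/mol

1.16e+11 kJ/mol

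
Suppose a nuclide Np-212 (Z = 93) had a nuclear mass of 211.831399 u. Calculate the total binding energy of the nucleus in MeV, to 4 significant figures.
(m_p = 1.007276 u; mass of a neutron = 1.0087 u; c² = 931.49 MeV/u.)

1752 MeV

The nucleus contains 93 protons and 212 − 93 = 119 neutrons.
Total constituent mass: 93 × 1.007276 + 119 × 1.0087 = 213.711968 u
The mass defect is 213.711968 − 211.831399 = 1.880569 u.
E_B = 1.880569 × 931.49 = 1751.73 MeV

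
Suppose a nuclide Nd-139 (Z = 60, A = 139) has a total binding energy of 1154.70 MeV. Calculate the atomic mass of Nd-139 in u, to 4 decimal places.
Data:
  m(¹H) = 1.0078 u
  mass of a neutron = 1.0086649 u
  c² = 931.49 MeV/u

Mass defect = 1154.70 MeV / (931.49 MeV/u) = 1.239627 u
Constituent mass = 60(1.0078) + 79(1.0086649) = 140.1525271 u
Atomic mass = 140.1525271 − 1.239627 = 138.9129001 u ≈ 138.9129 u (to 4 decimal places)

138.9129 u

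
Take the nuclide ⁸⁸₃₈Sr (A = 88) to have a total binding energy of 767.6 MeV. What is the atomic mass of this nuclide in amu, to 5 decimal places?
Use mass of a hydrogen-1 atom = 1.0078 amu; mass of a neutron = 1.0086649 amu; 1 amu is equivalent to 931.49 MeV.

Mass defect = 767.6 MeV / (931.49 MeV/amu) = 0.8240561 amu
Constituent mass = 38(1.0078) + 50(1.0086649) = 88.7296450 amu
Atomic mass = 88.7296450 − 0.8240561 = 87.9055889 amu ≈ 87.90559 amu (to 5 decimal places)

87.90559 amu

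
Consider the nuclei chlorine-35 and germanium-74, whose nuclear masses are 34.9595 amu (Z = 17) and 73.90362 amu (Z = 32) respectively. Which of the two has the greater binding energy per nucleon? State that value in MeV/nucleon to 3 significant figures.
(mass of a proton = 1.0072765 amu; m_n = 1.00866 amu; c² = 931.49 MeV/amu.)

chlorine-35: Σm = 17(1.0072765) + 18(1.00866) = 35.2795805 amu; Δm = 0.3200805 amu; E_B = 298.15 MeV; E_B/A = 8.519 MeV
germanium-74: Σm = 32(1.0072765) + 42(1.00866) = 74.5965680 amu; Δm = 0.6929480 amu; E_B = 645.47 MeV; E_B/A = 8.723 MeV
germanium-74 has the higher binding energy per nucleon, so it is the more tightly bound nucleus.

germanium-74; 8.72 MeV/nucleon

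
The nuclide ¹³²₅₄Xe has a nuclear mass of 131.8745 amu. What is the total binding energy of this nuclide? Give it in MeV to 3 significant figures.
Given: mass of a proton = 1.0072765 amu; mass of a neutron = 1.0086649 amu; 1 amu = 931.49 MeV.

1110 MeV

Z = 54, so N = A − Z = 132 − 54 = 78.
Total constituent mass: 54 × 1.0072765 + 78 × 1.0086649 = 133.0687932 amu
The mass defect is 133.0687932 − 131.8745 = 1.1942932 amu.
E_B = 1.1942932 × 931.49 = 1112.47 MeV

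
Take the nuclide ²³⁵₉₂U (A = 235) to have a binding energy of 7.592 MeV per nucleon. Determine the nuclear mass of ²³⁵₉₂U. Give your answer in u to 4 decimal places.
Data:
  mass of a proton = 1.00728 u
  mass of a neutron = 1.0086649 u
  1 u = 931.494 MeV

Total binding energy = 235 × 7.592 = 1784.120 MeV
Mass defect = 1784.120 MeV / (931.494 MeV/u) = 1.915332 u
Constituent mass = 92(1.00728) + 143(1.0086649) = 236.9088407 u
Nuclear mass = 236.9088407 − 1.915332 = 234.9935087 u ≈ 234.9935 u (to 4 decimal places)

234.9935 u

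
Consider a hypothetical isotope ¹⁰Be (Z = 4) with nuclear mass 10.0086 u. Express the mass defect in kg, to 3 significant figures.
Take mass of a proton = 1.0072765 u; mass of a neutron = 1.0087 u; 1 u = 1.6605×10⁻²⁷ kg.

Mass of separated nucleons = 4(1.0072765) + 6(1.0087) = 4.0291060 + 6.0522 = 10.0813060 u
Δm = 10.0813060 − 10.0086 = 0.0727060 u
In SI units: 0.0727060 u × 1.6605×10⁻²⁷ kg/u = 1.2073e-28 kg

1.21e-28 kg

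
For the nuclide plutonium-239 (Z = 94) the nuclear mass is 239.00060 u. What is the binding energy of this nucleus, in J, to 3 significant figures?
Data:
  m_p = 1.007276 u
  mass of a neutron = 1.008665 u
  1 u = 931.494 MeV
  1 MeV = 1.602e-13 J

2.89e-10 J

Z = 94, so N = A − Z = 239 − 94 = 145.
Total constituent mass: 94 × 1.007276 + 145 × 1.008665 = 240.940369 u
The mass defect is 240.940369 − 239.00060 = 1.939769 u.
E_B = 1.939769 × 931.494 = 1806.88 MeV
In joules: 1806.88 MeV × 1.602e-13 J/MeV = 2.8946e-10 J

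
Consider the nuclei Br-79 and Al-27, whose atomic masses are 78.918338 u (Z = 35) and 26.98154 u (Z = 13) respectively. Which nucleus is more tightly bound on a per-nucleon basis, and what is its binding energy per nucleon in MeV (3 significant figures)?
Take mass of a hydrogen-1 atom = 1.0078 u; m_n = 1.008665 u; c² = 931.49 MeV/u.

Br-79: Σm = 35(1.0078) + 44(1.008665) = 79.654260 u; Δm = 0.735922 u; E_B = 685.50 MeV; E_B/A = 8.677 MeV
Al-27: Σm = 13(1.0078) + 14(1.008665) = 27.222710 u; Δm = 0.241170 u; E_B = 224.65 MeV; E_B/A = 8.320 MeV
Br-79 has the higher binding energy per nucleon, so it is the more tightly bound nucleus.

Br-79; 8.68 MeV/nucleon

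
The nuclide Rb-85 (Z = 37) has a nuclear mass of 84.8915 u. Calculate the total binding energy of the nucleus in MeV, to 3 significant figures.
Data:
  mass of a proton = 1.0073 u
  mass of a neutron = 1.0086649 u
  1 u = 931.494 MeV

740 MeV

The nucleus contains 37 protons and 85 − 37 = 48 neutrons.
Σm = 37·m_p + 48·m_n = 37.2701 + 48.4159152 = 85.6860152 u
Mass defect Δm = 85.6860152 − 84.8915 = 0.7945152 u
Converting to energy: 0.7945152 u × 931.494 MeV/u = 740.086 MeV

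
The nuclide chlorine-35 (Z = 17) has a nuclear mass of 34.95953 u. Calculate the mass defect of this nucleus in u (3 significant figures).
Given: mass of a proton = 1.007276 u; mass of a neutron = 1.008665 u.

0.320 u

The nucleus contains 17 protons and 35 − 17 = 18 neutrons.
Σm = 17·m_p + 18·m_n = 17.123692 + 18.155970 = 35.279662 u
Δm = 35.279662 − 34.95953 = 0.320132 u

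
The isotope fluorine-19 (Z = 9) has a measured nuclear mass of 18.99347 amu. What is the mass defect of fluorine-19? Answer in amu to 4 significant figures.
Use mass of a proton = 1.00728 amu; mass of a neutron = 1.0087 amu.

0.1591 amu

Z = 9, so N = A − Z = 19 − 9 = 10.
Mass of separated nucleons = 9(1.00728) + 10(1.0087) = 9.06552 + 10.0870 = 19.15252 amu
Mass defect Δm = 19.15252 − 18.99347 = 0.15905 amu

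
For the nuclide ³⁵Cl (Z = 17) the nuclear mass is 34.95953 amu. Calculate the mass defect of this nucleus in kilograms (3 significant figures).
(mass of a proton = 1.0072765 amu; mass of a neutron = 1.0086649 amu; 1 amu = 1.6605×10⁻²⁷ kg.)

5.32e-28 kg

Σm = 17·m_p + 18·m_n = 17.1237005 + 18.1559682 = 35.2796687 amu
Δm = 35.2796687 − 34.95953 = 0.3201387 amu
In SI units: 0.3201387 amu × 1.6605×10⁻²⁷ kg/amu = 5.3159e-28 kg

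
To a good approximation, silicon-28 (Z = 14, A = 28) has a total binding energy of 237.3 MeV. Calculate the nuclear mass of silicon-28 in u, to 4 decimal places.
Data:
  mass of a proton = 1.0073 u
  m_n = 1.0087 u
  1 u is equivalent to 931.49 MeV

27.9692 u

Mass defect = 237.3 MeV / (931.49 MeV/u) = 0.254753 u
Constituent mass = 14(1.0073) + 14(1.0087) = 28.2240 u
Nuclear mass = 28.2240 − 0.254753 = 27.969247 u ≈ 27.9692 u (to 4 decimal places)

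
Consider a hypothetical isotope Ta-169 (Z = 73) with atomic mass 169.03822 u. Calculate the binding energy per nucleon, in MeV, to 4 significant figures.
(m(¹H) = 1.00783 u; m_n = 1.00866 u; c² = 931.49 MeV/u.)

7.522 MeV/nucleon

The nucleus contains 73 protons and 169 − 73 = 96 neutrons.
Mass of separated nucleons = 73(1.00783) + 96(1.00866) = 73.57159 + 96.83136 = 170.40295 u
The mass defect is 170.40295 − 169.03822 = 1.36473 u.
Binding energy = Δm·c² = 1.36473 × 931.49 MeV/u = 1271.23 MeV
Per nucleon: 1271.23 / 169 = 7.522 MeV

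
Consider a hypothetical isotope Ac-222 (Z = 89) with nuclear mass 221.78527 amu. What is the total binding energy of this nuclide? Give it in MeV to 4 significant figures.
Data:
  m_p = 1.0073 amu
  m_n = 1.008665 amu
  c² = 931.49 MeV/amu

With 89 protons and 133 neutrons (A = 222):
Σm = 89·m_p + 133·m_n = 89.6497 + 134.152445 = 223.802145 amu
Mass defect Δm = 223.802145 − 221.78527 = 2.016875 amu
Binding energy = Δm·c² = 2.016875 × 931.49 MeV/amu = 1878.70 MeV

1879 MeV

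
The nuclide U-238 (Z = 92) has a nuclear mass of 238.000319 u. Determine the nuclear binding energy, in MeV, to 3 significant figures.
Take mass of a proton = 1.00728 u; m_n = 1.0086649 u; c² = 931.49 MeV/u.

Σm = 92·m_p + 146·m_n = 92.66976 + 147.2650754 = 239.9348354 u
Mass defect Δm = 239.9348354 − 238.000319 = 1.9345164 u
E_B = 1.9345164 × 931.49 = 1801.98 MeV

1800 MeV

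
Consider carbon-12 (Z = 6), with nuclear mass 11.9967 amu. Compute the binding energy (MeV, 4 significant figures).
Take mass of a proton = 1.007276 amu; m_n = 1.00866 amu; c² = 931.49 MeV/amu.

92.14 MeV

Total constituent mass: 6 × 1.007276 + 6 × 1.00866 = 12.095616 amu
Δm = 12.095616 − 11.9967 = 0.098916 amu
Converting to energy: 0.098916 amu × 931.49 MeV/amu = 92.1393 MeV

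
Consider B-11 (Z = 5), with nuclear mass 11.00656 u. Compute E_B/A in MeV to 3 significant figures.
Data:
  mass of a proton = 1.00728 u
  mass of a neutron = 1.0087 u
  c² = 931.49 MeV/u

6.95 MeV/nucleon

Mass of separated nucleons = 5(1.00728) + 6(1.0087) = 5.03640 + 6.0522 = 11.08860 u
Δm = 11.08860 − 11.00656 = 0.08204 u
Binding energy = Δm·c² = 0.08204 × 931.49 MeV/u = 76.4194 MeV
Dividing by A = 11 gives 6.947 MeV per nucleon.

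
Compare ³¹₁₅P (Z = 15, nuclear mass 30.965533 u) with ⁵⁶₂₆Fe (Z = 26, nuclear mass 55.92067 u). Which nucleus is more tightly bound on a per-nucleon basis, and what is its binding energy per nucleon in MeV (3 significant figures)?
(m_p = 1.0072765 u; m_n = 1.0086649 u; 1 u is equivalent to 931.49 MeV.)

³¹₁₅P: Σm = 15(1.0072765) + 16(1.0086649) = 31.2477859 u; Δm = 0.2822529 u; E_B = 262.92 MeV; E_B/A = 8.481 MeV
⁵⁶₂₆Fe: Σm = 26(1.0072765) + 30(1.0086649) = 56.4491360 u; Δm = 0.5284660 u; E_B = 492.26 MeV; E_B/A = 8.790 MeV
⁵⁶₂₆Fe has the higher binding energy per nucleon, so it is the more tightly bound nucleus.

⁵⁶₂₆Fe; 8.79 MeV/nucleon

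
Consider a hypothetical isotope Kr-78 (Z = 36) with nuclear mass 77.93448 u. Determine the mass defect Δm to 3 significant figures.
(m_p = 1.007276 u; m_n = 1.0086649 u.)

0.691 u

Z = 36, so N = A − Z = 78 − 36 = 42.
Mass of separated nucleons = 36(1.007276) + 42(1.0086649) = 36.261936 + 42.3639258 = 78.6258618 u
The mass defect is 78.6258618 − 77.93448 = 0.6913818 u.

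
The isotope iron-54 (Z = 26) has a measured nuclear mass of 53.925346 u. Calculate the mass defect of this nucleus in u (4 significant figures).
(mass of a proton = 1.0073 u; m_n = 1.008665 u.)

0.5071 u

The nucleus contains 26 protons and 54 − 26 = 28 neutrons.
Mass of separated nucleons = 26(1.0073) + 28(1.008665) = 26.1898 + 28.242620 = 54.432420 u
The mass defect is 54.432420 − 53.925346 = 0.507074 u.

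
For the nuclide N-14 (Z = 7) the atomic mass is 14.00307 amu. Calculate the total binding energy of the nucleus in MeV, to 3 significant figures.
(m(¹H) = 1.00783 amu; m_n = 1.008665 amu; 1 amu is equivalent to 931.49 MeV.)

105 MeV

The nucleus contains 7 protons and 14 − 7 = 7 neutrons.
Mass of separated nucleons = 7(1.00783) + 7(1.008665) = 7.05481 + 7.060655 = 14.115465 amu
Mass defect Δm = 14.115465 − 14.00307 = 0.112395 amu
Binding energy = Δm·c² = 0.112395 × 931.49 MeV/amu = 104.695 MeV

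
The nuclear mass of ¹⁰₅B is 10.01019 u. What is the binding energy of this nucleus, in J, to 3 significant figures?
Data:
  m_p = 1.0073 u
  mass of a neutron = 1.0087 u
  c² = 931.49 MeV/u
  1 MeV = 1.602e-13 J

The nucleus contains 5 protons and 10 − 5 = 5 neutrons.
Total constituent mass: 5 × 1.0073 + 5 × 1.0087 = 10.0800 u
Mass defect Δm = 10.0800 − 10.01019 = 0.06981 u
E_B = 0.06981 × 931.49 = 65.0273 MeV
In joules: 65.0273 MeV × 1.602e-13 J/MeV = 1.0417e-11 J

1.04e-11 J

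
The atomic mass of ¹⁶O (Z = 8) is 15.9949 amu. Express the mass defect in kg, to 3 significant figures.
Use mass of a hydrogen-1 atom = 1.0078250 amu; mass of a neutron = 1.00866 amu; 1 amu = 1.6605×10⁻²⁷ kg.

Σm = 8·m(¹H) + 8·m_n = 8.0626000 + 8.06928 = 16.1318800 amu
The mass defect is 16.1318800 − 15.9949 = 0.1369800 amu.
In SI units: 0.1369800 amu × 1.6605×10⁻²⁷ kg/amu = 2.2746e-28 kg

2.27e-28 kg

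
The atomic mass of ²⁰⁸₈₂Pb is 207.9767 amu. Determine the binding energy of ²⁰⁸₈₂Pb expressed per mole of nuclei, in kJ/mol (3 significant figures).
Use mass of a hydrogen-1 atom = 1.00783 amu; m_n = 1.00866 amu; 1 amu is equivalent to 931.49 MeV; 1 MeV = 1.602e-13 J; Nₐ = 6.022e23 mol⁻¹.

The nucleus contains 82 protons and 208 − 82 = 126 neutrons.
Mass of separated nucleons = 82(1.00783) + 126(1.00866) = 82.64206 + 127.09116 = 209.73322 amu
The mass defect is 209.73322 − 207.9767 = 1.75652 amu.
E_B = 1.75652 × 931.49 = 1636.18 MeV
Per nucleus in joules: 1636.18 MeV × 1.602e-13 J/MeV = 2.6212e-10 J
Per mole: 2.6212e-10 J × 6.022e23 mol⁻¹ = 1.5785e+14 J/mol

1.58e+11 kJ/mol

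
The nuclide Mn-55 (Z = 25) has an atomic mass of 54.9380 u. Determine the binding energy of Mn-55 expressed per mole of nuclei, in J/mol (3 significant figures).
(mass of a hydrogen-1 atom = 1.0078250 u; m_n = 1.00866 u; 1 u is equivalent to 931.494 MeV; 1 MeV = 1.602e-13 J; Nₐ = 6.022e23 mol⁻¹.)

Z = 25, so N = A − Z = 55 − 25 = 30.
Σm = 25·m(¹H) + 30·m_n = 25.1956250 + 30.25980 = 55.4554250 u
Mass defect Δm = 55.4554250 − 54.9380 = 0.5174250 u
Binding energy = Δm·c² = 0.5174250 × 931.494 MeV/u = 481.978 MeV
Per nucleus in joules: 481.978 MeV × 1.602e-13 J/MeV = 7.7213e-11 J
Per mole: 7.7213e-11 J × 6.022e23 mol⁻¹ = 4.6498e+13 J/mol

4.65e+13 J/mol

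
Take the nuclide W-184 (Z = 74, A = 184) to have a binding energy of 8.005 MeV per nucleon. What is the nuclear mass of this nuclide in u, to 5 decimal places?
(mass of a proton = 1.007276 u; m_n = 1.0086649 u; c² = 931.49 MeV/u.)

183.91031 u

Total binding energy = 184 × 8.005 = 1472.920 MeV
Mass defect = 1472.920 MeV / (931.49 MeV/u) = 1.5812515 u
Constituent mass = 74(1.007276) + 110(1.0086649) = 185.4915630 u
Nuclear mass = 185.4915630 − 1.5812515 = 183.9103115 u ≈ 183.91031 u (to 5 decimal places)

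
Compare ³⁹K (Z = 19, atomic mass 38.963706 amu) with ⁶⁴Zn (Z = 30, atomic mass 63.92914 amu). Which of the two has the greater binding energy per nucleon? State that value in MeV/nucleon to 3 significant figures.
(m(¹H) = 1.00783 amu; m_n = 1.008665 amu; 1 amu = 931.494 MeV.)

⁶⁴Zn; 8.74 MeV/nucleon

³⁹K: Σm = 19(1.00783) + 20(1.008665) = 39.322070 amu; Δm = 0.358364 amu; E_B = 333.81 MeV; E_B/A = 8.559 MeV
⁶⁴Zn: Σm = 30(1.00783) + 34(1.008665) = 64.529510 amu; Δm = 0.600370 amu; E_B = 559.24 MeV; E_B/A = 8.738 MeV
⁶⁴Zn has the higher binding energy per nucleon, so it is the more tightly bound nucleus.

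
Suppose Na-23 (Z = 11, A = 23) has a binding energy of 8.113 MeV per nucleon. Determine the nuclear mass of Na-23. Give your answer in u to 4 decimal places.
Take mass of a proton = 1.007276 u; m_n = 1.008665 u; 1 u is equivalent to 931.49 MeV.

22.9837 u

Total binding energy = 23 × 8.113 = 186.599 MeV
Mass defect = 186.599 MeV / (931.49 MeV/u) = 0.200323 u
Constituent mass = 11(1.007276) + 12(1.008665) = 23.184016 u
Nuclear mass = 23.184016 − 0.200323 = 22.983693 u ≈ 22.9837 u (to 4 decimal places)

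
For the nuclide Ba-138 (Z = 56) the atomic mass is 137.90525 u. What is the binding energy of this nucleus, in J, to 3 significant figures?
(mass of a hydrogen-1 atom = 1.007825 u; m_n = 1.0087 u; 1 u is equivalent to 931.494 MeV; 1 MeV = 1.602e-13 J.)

1.86e-10 J

Mass of separated nucleons = 56(1.007825) + 82(1.0087) = 56.438200 + 82.7134 = 139.151600 u
Δm = 139.151600 − 137.90525 = 1.246350 u
E_B = 1.246350 × 931.494 = 1160.97 MeV
In joules: 1160.97 MeV × 1.602e-13 J/MeV = 1.8599e-10 J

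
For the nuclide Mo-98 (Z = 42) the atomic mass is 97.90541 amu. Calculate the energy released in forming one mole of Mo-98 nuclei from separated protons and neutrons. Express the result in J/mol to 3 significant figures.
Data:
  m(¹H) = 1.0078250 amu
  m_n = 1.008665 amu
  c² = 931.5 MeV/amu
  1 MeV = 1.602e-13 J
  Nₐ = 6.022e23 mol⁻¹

8.16e+13 J/mol

With 42 protons and 56 neutrons (A = 98):
Σm = 42·m(¹H) + 56·m_n = 42.3286500 + 56.485240 = 98.8138900 amu
Δm = 98.8138900 − 97.90541 = 0.9084800 amu
E_B = 0.9084800 × 931.5 = 846.249 MeV
Per nucleus in joules: 846.249 MeV × 1.602e-13 J/MeV = 1.3557e-10 J
Per mole: 1.3557e-10 J × 6.022e23 mol⁻¹ = 8.1640e+13 J/mol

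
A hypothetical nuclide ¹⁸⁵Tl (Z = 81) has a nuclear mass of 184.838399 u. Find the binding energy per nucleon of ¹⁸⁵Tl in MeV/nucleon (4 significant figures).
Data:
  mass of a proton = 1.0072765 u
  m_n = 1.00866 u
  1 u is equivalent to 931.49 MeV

8.316 MeV/nucleon

Mass of separated nucleons = 81(1.0072765) + 104(1.00866) = 81.5893965 + 104.90064 = 186.4900365 u
Δm = 186.4900365 − 184.838399 = 1.6516375 u
Converting to energy: 1.6516375 u × 931.49 MeV/u = 1538.48 MeV
BE/A = 1538.48 MeV / 185 = 8.316 MeV/nucleon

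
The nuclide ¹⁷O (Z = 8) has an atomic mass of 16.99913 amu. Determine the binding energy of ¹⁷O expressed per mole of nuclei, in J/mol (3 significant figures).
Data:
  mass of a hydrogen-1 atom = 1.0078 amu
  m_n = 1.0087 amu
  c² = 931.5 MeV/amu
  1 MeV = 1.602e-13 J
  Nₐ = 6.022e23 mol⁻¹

1.27e+13 J/mol

With 8 protons and 9 neutrons (A = 17):
Mass of separated nucleons = 8(1.0078) + 9(1.0087) = 8.0624 + 9.0783 = 17.1407 amu
The mass defect is 17.1407 − 16.99913 = 0.14157 amu.
Converting to energy: 0.14157 amu × 931.5 MeV/amu = 131.872 MeV
Per nucleus in joules: 131.872 MeV × 1.602e-13 J/MeV = 2.1126e-11 J
Per mole: 2.1126e-11 J × 6.022e23 mol⁻¹ = 1.2722e+13 J/mol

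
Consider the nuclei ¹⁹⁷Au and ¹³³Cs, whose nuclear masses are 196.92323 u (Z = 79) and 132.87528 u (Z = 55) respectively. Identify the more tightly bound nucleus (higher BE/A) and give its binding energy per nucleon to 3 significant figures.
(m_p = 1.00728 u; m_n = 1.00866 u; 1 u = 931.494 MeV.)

¹⁹⁷Au: Σm = 79(1.00728) + 118(1.00866) = 198.59700 u; Δm = 1.67377 u; E_B = 1559.1 MeV; E_B/A = 7.914 MeV
¹³³Cs: Σm = 55(1.00728) + 78(1.00866) = 134.07588 u; Δm = 1.20060 u; E_B = 1118.4 MeV; E_B/A = 8.409 MeV
¹³³Cs has the higher binding energy per nucleon, so it is the more tightly bound nucleus.

¹³³Cs; 8.41 MeV/nucleon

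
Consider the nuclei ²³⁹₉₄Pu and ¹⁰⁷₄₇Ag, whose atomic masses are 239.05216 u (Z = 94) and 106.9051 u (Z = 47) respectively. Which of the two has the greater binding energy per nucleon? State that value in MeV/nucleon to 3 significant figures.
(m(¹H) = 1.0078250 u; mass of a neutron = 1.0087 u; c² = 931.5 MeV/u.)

¹⁰⁷₄₇Ag; 8.57 MeV/nucleon

²³⁹₉₄Pu: Σm = 94(1.0078250) + 145(1.0087) = 240.9970500 u; Δm = 1.9448900 u; E_B = 1811.7 MeV; E_B/A = 7.580 MeV
¹⁰⁷₄₇Ag: Σm = 47(1.0078250) + 60(1.0087) = 107.8897750 u; Δm = 0.9846750 u; E_B = 917.22 MeV; E_B/A = 8.572 MeV
¹⁰⁷₄₇Ag has the higher binding energy per nucleon, so it is the more tightly bound nucleus.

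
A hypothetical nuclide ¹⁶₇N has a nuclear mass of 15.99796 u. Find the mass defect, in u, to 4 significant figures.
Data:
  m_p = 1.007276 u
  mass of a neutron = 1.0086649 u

With 7 protons and 9 neutrons (A = 16):
Total constituent mass: 7 × 1.007276 + 9 × 1.0086649 = 16.1289161 u
The mass defect is 16.1289161 − 15.99796 = 0.1309561 u.

0.1310 u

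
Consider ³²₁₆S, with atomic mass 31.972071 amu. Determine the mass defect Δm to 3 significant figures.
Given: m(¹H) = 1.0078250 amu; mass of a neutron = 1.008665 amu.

0.292 amu

With 16 protons and 16 neutrons (A = 32):
Total constituent mass: 16 × 1.0078250 + 16 × 1.008665 = 32.2638400 amu
Δm = 32.2638400 − 31.972071 = 0.2917690 amu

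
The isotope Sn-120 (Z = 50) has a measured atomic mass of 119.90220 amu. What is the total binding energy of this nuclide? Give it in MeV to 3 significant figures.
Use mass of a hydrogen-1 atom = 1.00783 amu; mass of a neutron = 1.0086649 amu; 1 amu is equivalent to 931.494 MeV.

Total constituent mass: 50 × 1.00783 + 70 × 1.0086649 = 120.9980430 amu
Mass defect Δm = 120.9980430 − 119.90220 = 1.0958430 amu
Converting to energy: 1.0958430 amu × 931.494 MeV/amu = 1020.77 MeV

1020 MeV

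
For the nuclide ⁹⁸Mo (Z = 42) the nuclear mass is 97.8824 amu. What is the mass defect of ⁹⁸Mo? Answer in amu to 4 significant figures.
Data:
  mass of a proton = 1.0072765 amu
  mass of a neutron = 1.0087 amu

Mass of separated nucleons = 42(1.0072765) + 56(1.0087) = 42.3056130 + 56.4872 = 98.7928130 amu
Δm = 98.7928130 − 97.8824 = 0.9104130 amu

0.9104 amu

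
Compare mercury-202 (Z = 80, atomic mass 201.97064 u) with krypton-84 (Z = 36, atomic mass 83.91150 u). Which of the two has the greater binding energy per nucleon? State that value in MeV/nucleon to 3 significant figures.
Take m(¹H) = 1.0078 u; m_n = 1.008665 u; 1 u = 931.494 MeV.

krypton-84; 8.71 MeV/nucleon

mercury-202: Σm = 80(1.0078) + 122(1.008665) = 203.681130 u; Δm = 1.710490 u; E_B = 1593.3 MeV; E_B/A = 7.888 MeV
krypton-84: Σm = 36(1.0078) + 48(1.008665) = 84.696720 u; Δm = 0.785220 u; E_B = 731.428 MeV; E_B/A = 8.707 MeV
krypton-84 has the higher binding energy per nucleon, so it is the more tightly bound nucleus.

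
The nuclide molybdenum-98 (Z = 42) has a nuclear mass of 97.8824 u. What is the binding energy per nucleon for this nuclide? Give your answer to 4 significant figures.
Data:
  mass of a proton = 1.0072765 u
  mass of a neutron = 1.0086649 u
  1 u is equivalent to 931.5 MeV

8.635 MeV/nucleon

Mass of separated nucleons = 42(1.0072765) + 56(1.0086649) = 42.3056130 + 56.4852344 = 98.7908474 u
Mass defect Δm = 98.7908474 − 97.8824 = 0.9084474 u
Converting to energy: 0.9084474 u × 931.5 MeV/u = 846.219 MeV
Per nucleon: 846.219 / 98 = 8.635 MeV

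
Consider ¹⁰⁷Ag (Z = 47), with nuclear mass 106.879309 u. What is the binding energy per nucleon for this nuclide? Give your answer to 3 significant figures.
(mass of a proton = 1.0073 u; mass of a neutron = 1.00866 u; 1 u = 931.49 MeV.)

The nucleus contains 47 protons and 107 − 47 = 60 neutrons.
Mass of separated nucleons = 47(1.0073) + 60(1.00866) = 47.3431 + 60.51960 = 107.86270 u
The mass defect is 107.86270 − 106.879309 = 0.983391 u.
E_B = 0.983391 × 931.49 = 916.019 MeV
BE/A = 916.019 MeV / 107 = 8.561 MeV/nucleon

8.56 MeV/nucleon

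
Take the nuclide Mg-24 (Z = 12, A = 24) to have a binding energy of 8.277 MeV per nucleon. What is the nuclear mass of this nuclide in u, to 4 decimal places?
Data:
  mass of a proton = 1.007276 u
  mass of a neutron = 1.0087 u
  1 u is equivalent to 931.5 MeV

23.9785 u

Total binding energy = 24 × 8.277 = 198.648 MeV
Mass defect = 198.648 MeV / (931.5 MeV/u) = 0.213256 u
Constituent mass = 12(1.007276) + 12(1.0087) = 24.191712 u
Nuclear mass = 24.191712 − 0.213256 = 23.978456 u ≈ 23.9785 u (to 4 decimal places)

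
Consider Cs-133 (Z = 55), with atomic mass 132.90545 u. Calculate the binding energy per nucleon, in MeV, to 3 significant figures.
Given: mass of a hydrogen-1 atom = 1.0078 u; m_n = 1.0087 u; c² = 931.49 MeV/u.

Total constituent mass: 55 × 1.0078 + 78 × 1.0087 = 134.1076 u
Δm = 134.1076 − 132.90545 = 1.20215 u
E_B = 1.20215 × 931.49 = 1119.79 MeV
Per nucleon: 1119.79 / 133 = 8.419 MeV

8.42 MeV/nucleon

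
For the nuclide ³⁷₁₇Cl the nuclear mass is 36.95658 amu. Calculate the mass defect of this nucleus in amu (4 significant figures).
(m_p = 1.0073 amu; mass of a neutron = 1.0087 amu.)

0.3415 amu

Z = 17, so N = A − Z = 37 − 17 = 20.
Σm = 17·m_p + 20·m_n = 17.1241 + 20.1740 = 37.2981 amu
The mass defect is 37.2981 − 36.95658 = 0.34152 amu.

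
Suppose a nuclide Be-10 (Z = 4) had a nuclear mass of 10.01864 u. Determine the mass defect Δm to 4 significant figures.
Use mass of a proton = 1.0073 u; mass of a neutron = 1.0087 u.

0.06276 u

The nucleus contains 4 protons and 10 − 4 = 6 neutrons.
Σm = 4·m_p + 6·m_n = 4.0292 + 6.0522 = 10.0814 u
Mass defect Δm = 10.0814 − 10.01864 = 0.06276 u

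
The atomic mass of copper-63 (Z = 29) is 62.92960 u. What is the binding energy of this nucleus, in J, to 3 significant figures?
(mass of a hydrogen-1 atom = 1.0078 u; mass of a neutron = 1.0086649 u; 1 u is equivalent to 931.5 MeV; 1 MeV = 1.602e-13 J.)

8.82e-11 J

The nucleus contains 29 protons and 63 − 29 = 34 neutrons.
Σm = 29·m(¹H) + 34·m_n = 29.2262 + 34.2946066 = 63.5208066 u
The mass defect is 63.5208066 − 62.92960 = 0.5912066 u.
E_B = 0.5912066 × 931.5 = 550.709 MeV
In joules: 550.709 MeV × 1.602e-13 J/MeV = 8.8224e-11 J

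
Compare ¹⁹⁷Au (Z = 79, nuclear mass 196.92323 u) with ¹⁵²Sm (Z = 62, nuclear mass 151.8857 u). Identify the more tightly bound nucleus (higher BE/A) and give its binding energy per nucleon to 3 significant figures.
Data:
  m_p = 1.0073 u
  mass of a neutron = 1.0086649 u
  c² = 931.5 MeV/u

¹⁹⁷Au: Σm = 79(1.0073) + 118(1.0086649) = 198.5991582 u; Δm = 1.6759282 u; E_B = 1561.13 MeV; E_B/A = 7.9245 MeV
¹⁵²Sm: Σm = 62(1.0073) + 90(1.0086649) = 153.2324410 u; Δm = 1.3467410 u; E_B = 1254.5 MeV; E_B/A = 8.253 MeV
¹⁵²Sm has the higher binding energy per nucleon, so it is the more tightly bound nucleus.

¹⁵²Sm; 8.25 MeV/nucleon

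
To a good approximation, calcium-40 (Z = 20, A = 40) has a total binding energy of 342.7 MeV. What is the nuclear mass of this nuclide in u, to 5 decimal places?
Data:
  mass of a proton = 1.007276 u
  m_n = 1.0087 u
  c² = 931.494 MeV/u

Mass defect = 342.7 MeV / (931.494 MeV/u) = 0.3679036 u
Constituent mass = 20(1.007276) + 20(1.0087) = 40.319520 u
Nuclear mass = 40.319520 − 0.3679036 = 39.9516164 u ≈ 39.95162 u (to 5 decimal places)

39.95162 u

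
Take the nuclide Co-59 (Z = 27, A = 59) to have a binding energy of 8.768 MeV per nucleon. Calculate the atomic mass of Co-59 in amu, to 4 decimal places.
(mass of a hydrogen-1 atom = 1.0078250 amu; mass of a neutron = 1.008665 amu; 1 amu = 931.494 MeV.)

Total binding energy = 59 × 8.768 = 517.312 MeV
Mass defect = 517.312 MeV / (931.494 MeV/amu) = 0.555357 amu
Constituent mass = 27(1.0078250) + 32(1.008665) = 59.4885550 amu
Atomic mass = 59.4885550 − 0.555357 = 58.9331980 amu ≈ 58.9332 amu (to 4 decimal places)

58.9332 amu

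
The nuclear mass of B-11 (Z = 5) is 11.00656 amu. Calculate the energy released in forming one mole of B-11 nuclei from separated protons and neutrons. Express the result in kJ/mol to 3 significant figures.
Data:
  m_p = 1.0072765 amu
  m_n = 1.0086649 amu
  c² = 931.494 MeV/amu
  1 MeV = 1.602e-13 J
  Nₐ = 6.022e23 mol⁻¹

Total constituent mass: 5 × 1.0072765 + 6 × 1.0086649 = 11.0883719 amu
Mass defect Δm = 11.0883719 − 11.00656 = 0.0818119 amu
Converting to energy: 0.0818119 amu × 931.494 MeV/amu = 76.2073 MeV
Per nucleus in joules: 76.2073 MeV × 1.602e-13 J/MeV = 1.2208e-11 J
Per mole: 1.2208e-11 J × 6.022e23 mol⁻¹ = 7.3517e+12 J/mol

7.35e+09 kJ/mol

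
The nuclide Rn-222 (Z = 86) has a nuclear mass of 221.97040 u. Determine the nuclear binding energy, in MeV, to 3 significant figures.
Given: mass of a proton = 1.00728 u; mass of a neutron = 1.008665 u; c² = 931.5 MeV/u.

1710 MeV

Σm = 86·m_p + 136·m_n = 86.62608 + 137.178440 = 223.804520 u
Mass defect Δm = 223.804520 − 221.97040 = 1.834120 u
Converting to energy: 1.834120 u × 931.5 MeV/u = 1708.48 MeV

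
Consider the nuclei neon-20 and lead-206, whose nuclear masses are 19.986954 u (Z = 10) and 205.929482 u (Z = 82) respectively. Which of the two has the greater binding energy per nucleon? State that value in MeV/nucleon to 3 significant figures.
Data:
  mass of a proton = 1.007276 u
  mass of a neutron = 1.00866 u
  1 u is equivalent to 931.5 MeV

neon-20: Σm = 10(1.007276) + 10(1.00866) = 20.159360 u; Δm = 0.172406 u; E_B = 160.60 MeV; E_B/A = 8.030 MeV
lead-206: Σm = 82(1.007276) + 124(1.00866) = 207.670472 u; Δm = 1.740990 u; E_B = 1621.7 MeV; E_B/A = 7.872 MeV
neon-20 has the higher binding energy per nucleon, so it is the more tightly bound nucleus.

neon-20; 8.03 MeV/nucleon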